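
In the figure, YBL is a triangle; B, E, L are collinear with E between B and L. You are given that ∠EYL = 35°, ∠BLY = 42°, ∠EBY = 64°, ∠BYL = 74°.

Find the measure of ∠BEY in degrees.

∠BEY = 77°

1. ∠ELY = 42°  [E on ray LB]
2. ∠LEY = 103°  [△YEL]
3. ∠BEY = 77°  [linear pair at E on BL]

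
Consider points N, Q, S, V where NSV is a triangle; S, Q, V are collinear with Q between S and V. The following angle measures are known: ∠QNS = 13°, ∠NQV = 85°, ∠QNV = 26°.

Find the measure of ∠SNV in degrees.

∠SNV = 39°

1. ∠NVQ = 69°  [△NQV]
2. ∠NQS = 95°  [linear pair at Q on SV]
3. ∠NVS = 69°  [Q on ray VS]
4. ∠NSQ = 72°  [△NSQ]
5. ∠NSV = 72°  [Q on ray SV]
6. ∠SNV = 39°  [△NSV]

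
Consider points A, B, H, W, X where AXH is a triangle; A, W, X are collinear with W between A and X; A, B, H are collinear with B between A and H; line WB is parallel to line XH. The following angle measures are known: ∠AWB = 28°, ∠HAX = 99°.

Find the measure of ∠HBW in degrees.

1. ∠AXH = 28°  [WB∥XH, corresponding at W]
2. ∠AHX = 53°  [△AXH]
3. ∠ABW = 53°  [WB∥XH, corresponding at B]
4. ∠HBW = 127°  [linear pair at B on AH]

∠HBW = 127°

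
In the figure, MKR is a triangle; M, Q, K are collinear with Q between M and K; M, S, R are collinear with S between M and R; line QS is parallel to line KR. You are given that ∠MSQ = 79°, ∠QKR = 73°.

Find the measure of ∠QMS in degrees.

∠QMS = 28°

1. ∠KRM = 79°  [QS∥KR, corresponding at S]
2. ∠MKR = 73°  [Q on ray KM]
3. ∠KMR = 28°  [△MKR]
4. ∠QMS = 28°  [Q on MK, S on MR]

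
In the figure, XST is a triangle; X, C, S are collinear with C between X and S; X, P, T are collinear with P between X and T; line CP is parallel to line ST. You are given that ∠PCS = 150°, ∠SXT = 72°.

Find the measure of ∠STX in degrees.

∠STX = 78°

1. ∠PCX = 30°  [linear pair at C on XS]
2. ∠CXP = 72°  [C on XS, P on XT]
3. ∠CPX = 78°  [△XCP]
4. ∠STX = 78°  [CP∥ST, corresponding at P]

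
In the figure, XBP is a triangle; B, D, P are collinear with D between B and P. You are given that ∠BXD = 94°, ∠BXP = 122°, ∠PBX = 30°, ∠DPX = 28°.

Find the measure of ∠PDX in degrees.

∠PDX = 124°

1. ∠DBX = 30°  [D on ray BP]
2. ∠BDX = 56°  [△XBD]
3. ∠PDX = 124°  [linear pair at D on BP]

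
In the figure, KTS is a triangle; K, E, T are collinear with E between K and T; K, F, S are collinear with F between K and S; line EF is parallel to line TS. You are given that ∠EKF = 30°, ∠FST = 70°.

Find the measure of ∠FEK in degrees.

1. ∠SKT = 30°  [E on KT, F on KS]
2. ∠KST = 70°  [F on ray SK]
3. ∠KTS = 80°  [△KTS]
4. ∠FEK = 80°  [EF∥TS, corresponding at E]

∠FEK = 80°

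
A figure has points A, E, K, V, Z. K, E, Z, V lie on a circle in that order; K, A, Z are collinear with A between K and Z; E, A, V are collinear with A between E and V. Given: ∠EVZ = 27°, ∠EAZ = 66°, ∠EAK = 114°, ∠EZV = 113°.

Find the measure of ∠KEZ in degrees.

1. ∠EKZ = 27°  [same arc EZ]
2. ∠VEZ = 40°  [△EZV]
3. ∠EZK = 74°  [△EAZ]
4. ∠KEZ = 79°  [△KEZ]

∠KEZ = 79°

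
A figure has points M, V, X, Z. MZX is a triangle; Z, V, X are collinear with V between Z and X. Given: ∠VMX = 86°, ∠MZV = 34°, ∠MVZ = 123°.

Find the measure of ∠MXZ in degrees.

∠MXZ = 37°

1. ∠MVX = 57°  [linear pair at V on ZX]
2. ∠MXV = 37°  [△MVX]
3. ∠MXZ = 37°  [V on ray XZ]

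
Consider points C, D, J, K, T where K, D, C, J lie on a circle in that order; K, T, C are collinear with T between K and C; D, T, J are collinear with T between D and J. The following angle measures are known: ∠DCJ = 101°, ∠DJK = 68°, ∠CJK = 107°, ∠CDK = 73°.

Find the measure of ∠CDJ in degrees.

1. ∠DCK = 68°  [same arc KD]
2. ∠CKD = 39°  [△KDC]
3. ∠CJD = 39°  [same arc DC]
4. ∠CDJ = 40°  [△DCJ]

∠CDJ = 40°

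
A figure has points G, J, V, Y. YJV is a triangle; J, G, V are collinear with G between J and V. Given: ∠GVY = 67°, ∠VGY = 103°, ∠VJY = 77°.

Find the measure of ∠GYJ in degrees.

∠GYJ = 26°

1. ∠JGY = 77°  [linear pair at G on JV]
2. ∠GJY = 77°  [G on ray JV]
3. ∠GYJ = 26°  [△YJG]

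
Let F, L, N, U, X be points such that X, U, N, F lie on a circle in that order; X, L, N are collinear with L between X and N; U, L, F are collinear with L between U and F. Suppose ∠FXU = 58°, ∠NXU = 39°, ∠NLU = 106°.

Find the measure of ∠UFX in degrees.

∠UFX = 55°

1. ∠ULX = 74°  [linear pair at L on XN]
2. ∠FUX = 67°  [△XLU]
3. ∠UFX = 55°  [△XUF]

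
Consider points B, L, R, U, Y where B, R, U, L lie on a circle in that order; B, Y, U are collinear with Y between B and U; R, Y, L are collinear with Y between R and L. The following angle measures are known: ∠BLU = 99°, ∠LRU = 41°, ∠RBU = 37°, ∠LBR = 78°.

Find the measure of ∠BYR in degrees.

∠BYR = 103°

1. ∠LBU = 41°  [same arc UL]
2. ∠RLU = 37°  [same arc RU]
3. ∠BUL = 40°  [△BUL]
4. ∠LYU = 103°  [△UYL]
5. ∠BYR = 103°  [vertical angles at Y]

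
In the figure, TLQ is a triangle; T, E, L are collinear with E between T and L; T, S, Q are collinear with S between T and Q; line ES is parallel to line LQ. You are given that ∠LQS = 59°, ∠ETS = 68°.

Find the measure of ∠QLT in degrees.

1. ∠LQT = 59°  [S on ray QT]
2. ∠LTQ = 68°  [E on TL, S on TQ]
3. ∠QLT = 53°  [△TLQ]

∠QLT = 53°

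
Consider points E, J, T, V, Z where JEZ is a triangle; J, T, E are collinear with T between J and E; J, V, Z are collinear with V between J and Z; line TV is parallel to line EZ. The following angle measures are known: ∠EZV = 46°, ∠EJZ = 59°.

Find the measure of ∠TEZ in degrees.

∠TEZ = 75°

1. ∠EZJ = 46°  [V on ray ZJ]
2. ∠JEZ = 75°  [△JEZ]
3. ∠TEZ = 75°  [T on ray EJ]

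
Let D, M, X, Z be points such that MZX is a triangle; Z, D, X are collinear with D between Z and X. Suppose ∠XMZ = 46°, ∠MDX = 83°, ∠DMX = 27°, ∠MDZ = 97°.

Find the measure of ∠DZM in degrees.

∠DZM = 64°

1. ∠DXM = 70°  [△MDX]
2. ∠MXZ = 70°  [D on ray XZ]
3. ∠MZX = 64°  [△MZX]
4. ∠DZM = 64°  [D on ray ZX]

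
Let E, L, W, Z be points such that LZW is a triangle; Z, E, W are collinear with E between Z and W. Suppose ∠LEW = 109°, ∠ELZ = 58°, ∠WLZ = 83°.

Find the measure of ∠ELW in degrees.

∠ELW = 25°

1. ∠LEZ = 71°  [linear pair at E on ZW]
2. ∠EZL = 51°  [△LZE]
3. ∠LZW = 51°  [E on ray ZW]
4. ∠LWZ = 46°  [△LZW]
5. ∠EWL = 46°  [E on ray WZ]
6. ∠ELW = 25°  [△LEW]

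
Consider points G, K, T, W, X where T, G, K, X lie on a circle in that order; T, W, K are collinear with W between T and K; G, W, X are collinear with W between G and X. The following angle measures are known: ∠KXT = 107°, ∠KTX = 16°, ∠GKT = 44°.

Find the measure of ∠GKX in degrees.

∠GKX = 101°

1. ∠TKX = 57°  [△TKX]
2. ∠GXT = 44°  [same arc TG]
3. ∠TGX = 57°  [same arc TX]
4. ∠GTX = 79°  [△TGX]
5. ∠GKX = 101°  [cyclic TGKX, opposite ∠T+∠K]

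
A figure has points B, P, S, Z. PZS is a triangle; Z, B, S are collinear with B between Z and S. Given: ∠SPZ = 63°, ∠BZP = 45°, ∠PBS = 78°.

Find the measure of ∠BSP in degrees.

∠BSP = 72°

1. ∠PZS = 45°  [B on ray ZS]
2. ∠PSZ = 72°  [△PZS]
3. ∠BSP = 72°  [B on ray SZ]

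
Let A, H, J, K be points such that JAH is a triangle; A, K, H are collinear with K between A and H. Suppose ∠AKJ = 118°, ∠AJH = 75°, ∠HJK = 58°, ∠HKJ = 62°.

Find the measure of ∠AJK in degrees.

∠AJK = 17°

1. ∠JHK = 60°  [△JKH]
2. ∠AHJ = 60°  [K on ray HA]
3. ∠HAJ = 45°  [△JAH]
4. ∠JAK = 45°  [K on ray AH]
5. ∠AJK = 17°  [△JAK]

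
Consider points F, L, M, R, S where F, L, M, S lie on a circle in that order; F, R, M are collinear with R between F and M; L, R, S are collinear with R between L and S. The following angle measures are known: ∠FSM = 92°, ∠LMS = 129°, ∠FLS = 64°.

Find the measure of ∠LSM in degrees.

1. ∠FMS = 64°  [same arc FS]
2. ∠MFS = 24°  [△FMS]
3. ∠MLS = 24°  [same arc MS]
4. ∠LSM = 27°  [△LMS]

∠LSM = 27°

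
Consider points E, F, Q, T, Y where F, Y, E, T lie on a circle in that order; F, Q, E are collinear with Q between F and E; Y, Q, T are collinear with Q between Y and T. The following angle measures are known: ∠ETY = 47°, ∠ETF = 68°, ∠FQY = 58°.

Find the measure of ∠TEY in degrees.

1. ∠EFY = 47°  [same arc YE]
2. ∠EYF = 112°  [cyclic FYET, opposite ∠Y+∠T]
3. ∠EQY = 122°  [linear pair at Q on FE]
4. ∠FEY = 21°  [△FYE]
5. ∠EYT = 37°  [△YQE]
6. ∠TEY = 96°  [△YET]

∠TEY = 96°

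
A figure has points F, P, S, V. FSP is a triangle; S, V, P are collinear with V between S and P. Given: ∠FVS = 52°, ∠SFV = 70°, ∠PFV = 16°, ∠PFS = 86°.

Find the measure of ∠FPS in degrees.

1. ∠FVP = 128°  [linear pair at V on SP]
2. ∠FPV = 36°  [△FVP]
3. ∠FPS = 36°  [V on ray PS]

∠FPS = 36°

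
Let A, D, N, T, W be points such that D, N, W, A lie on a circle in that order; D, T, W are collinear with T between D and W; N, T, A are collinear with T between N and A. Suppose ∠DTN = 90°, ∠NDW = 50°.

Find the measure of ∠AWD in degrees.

1. ∠ATW = 90°  [vertical angles at T]
2. ∠NAW = 50°  [same arc NW]
3. ∠AWD = 40°  [△WTA]

∠AWD = 40°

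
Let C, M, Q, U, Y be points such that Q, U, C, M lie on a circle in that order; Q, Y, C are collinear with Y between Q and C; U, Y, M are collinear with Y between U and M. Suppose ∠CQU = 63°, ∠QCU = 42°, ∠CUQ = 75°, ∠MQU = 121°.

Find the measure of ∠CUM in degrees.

∠CUM = 58°

1. ∠CMU = 63°  [same arc UC]
2. ∠MCU = 59°  [cyclic QUCM, opposite ∠Q+∠C]
3. ∠CUM = 58°  [△UCM]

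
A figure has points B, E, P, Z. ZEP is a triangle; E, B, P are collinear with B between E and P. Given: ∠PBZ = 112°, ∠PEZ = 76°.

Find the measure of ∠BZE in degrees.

1. ∠EBZ = 68°  [linear pair at B on EP]
2. ∠BEZ = 76°  [B on ray EP]
3. ∠BZE = 36°  [△ZEB]

∠BZE = 36°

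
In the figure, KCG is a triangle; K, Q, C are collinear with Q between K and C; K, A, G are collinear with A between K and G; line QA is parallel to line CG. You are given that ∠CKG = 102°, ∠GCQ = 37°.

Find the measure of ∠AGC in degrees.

∠AGC = 41°

1. ∠GCK = 37°  [Q on ray CK]
2. ∠CGK = 41°  [△KCG]
3. ∠AGC = 41°  [A on ray GK]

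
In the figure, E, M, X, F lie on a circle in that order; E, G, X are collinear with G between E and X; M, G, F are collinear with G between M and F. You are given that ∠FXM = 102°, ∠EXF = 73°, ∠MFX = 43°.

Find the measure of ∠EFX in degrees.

∠EFX = 72°

1. ∠FMX = 35°  [△MXF]
2. ∠FEX = 35°  [same arc XF]
3. ∠EFX = 72°  [△EXF]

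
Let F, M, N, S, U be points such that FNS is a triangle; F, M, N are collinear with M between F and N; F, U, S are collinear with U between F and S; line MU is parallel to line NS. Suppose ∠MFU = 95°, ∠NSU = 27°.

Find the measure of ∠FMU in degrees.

∠FMU = 58°

1. ∠NFS = 95°  [M on FN, U on FS]
2. ∠FSN = 27°  [U on ray SF]
3. ∠FNS = 58°  [△FNS]
4. ∠FMU = 58°  [MU∥NS, corresponding at M]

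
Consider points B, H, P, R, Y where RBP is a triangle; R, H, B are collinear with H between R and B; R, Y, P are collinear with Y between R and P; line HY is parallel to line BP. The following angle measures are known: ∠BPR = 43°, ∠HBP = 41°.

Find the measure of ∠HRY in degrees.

1. ∠PBR = 41°  [H on ray BR]
2. ∠BRP = 96°  [△RBP]
3. ∠HRY = 96°  [H on RB, Y on RP]

∠HRY = 96°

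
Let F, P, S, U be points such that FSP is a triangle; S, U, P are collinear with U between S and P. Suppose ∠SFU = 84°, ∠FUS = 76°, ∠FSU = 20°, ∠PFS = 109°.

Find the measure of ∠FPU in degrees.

1. ∠FSP = 20°  [U on ray SP]
2. ∠FPS = 51°  [△FSP]
3. ∠FPU = 51°  [U on ray PS]

∠FPU = 51°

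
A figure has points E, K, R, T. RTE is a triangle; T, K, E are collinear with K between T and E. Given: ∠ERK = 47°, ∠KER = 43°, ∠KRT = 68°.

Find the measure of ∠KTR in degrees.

1. ∠EKR = 90°  [△RKE]
2. ∠RKT = 90°  [linear pair at K on TE]
3. ∠KTR = 22°  [△RTK]

∠KTR = 22°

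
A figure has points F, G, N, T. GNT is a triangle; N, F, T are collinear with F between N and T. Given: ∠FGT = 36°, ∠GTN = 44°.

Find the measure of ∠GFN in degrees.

1. ∠FTG = 44°  [F on ray TN]
2. ∠GFT = 100°  [△GFT]
3. ∠GFN = 80°  [linear pair at F on NT]

∠GFN = 80°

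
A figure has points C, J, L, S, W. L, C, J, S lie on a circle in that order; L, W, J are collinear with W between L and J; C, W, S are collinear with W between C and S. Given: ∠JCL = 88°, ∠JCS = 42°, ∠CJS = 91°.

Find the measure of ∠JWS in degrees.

1. ∠JSL = 92°  [cyclic LCJS, opposite ∠C+∠S]
2. ∠JLS = 42°  [same arc JS]
3. ∠CSJ = 47°  [△CJS]
4. ∠LJS = 46°  [△LJS]
5. ∠JWS = 87°  [△JWS]

∠JWS = 87°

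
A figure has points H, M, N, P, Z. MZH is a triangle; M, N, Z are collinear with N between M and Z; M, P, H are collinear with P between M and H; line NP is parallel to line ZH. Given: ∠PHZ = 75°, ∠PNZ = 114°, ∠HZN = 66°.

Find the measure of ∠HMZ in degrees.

∠HMZ = 39°

1. ∠MHZ = 75°  [P on ray HM]
2. ∠HZM = 66°  [N on ray ZM]
3. ∠HMZ = 39°  [△MZH]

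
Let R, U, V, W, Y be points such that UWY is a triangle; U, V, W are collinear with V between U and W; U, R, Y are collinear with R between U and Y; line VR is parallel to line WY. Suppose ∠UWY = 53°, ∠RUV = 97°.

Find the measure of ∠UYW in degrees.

∠UYW = 30°

1. ∠RVU = 53°  [VR∥WY, corresponding at V]
2. ∠URV = 30°  [△UVR]
3. ∠UYW = 30°  [VR∥WY, corresponding at R]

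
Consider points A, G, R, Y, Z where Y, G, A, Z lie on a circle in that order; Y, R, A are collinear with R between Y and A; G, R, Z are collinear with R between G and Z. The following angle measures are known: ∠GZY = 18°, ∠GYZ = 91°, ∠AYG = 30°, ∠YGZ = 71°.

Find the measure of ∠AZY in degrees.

1. ∠GAY = 18°  [same arc YG]
2. ∠AGY = 132°  [△YGA]
3. ∠AZY = 48°  [cyclic YGAZ, opposite ∠G+∠Z]

∠AZY = 48°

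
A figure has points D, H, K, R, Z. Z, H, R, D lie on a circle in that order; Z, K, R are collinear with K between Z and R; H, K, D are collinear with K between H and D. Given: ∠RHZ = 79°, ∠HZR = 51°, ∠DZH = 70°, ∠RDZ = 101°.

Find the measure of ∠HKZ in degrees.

1. ∠HRZ = 50°  [△ZHR]
2. ∠HDZ = 50°  [same arc ZH]
3. ∠DHZ = 60°  [△ZHD]
4. ∠HKZ = 69°  [△ZKH]

∠HKZ = 69°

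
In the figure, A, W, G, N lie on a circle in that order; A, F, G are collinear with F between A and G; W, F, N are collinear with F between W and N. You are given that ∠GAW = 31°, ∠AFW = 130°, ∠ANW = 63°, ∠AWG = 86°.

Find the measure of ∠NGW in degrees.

∠NGW = 82°

1. ∠AWN = 19°  [△AFW]
2. ∠NAW = 98°  [△AWN]
3. ∠NGW = 82°  [cyclic AWGN, opposite ∠A+∠G]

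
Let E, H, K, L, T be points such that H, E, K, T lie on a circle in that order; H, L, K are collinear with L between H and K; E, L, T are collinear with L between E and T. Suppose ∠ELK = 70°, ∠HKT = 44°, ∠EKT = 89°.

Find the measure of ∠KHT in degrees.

∠KHT = 65°

1. ∠HLT = 70°  [vertical angles at L]
2. ∠HET = 44°  [same arc HT]
3. ∠EHT = 91°  [cyclic HEKT, opposite ∠H+∠K]
4. ∠ETH = 45°  [△HET]
5. ∠KHT = 65°  [△HLT]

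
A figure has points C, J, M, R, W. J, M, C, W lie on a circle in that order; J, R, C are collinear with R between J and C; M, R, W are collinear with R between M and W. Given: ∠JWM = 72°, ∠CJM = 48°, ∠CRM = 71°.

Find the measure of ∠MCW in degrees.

1. ∠JCM = 72°  [same arc JM]
2. ∠CWM = 48°  [same arc MC]
3. ∠CMW = 37°  [△MRC]
4. ∠MCW = 95°  [△MCW]

∠MCW = 95°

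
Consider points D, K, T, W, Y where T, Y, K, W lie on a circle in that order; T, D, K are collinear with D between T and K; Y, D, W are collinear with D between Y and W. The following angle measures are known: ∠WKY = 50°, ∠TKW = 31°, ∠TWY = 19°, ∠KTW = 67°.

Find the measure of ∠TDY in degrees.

∠TDY = 86°

1. ∠TYW = 31°  [same arc TW]
2. ∠KWT = 82°  [△TKW]
3. ∠TKY = 19°  [same arc TY]
4. ∠KYT = 98°  [cyclic TYKW, opposite ∠Y+∠W]
5. ∠KTY = 63°  [△TYK]
6. ∠TDY = 86°  [△TDY]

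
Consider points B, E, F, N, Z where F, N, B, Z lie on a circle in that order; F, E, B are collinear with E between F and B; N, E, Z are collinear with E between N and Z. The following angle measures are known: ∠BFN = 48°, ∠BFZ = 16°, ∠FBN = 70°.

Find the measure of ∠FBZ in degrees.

1. ∠BNF = 62°  [△FNB]
2. ∠BZF = 118°  [cyclic FNBZ, opposite ∠N+∠Z]
3. ∠FBZ = 46°  [△FBZ]

∠FBZ = 46°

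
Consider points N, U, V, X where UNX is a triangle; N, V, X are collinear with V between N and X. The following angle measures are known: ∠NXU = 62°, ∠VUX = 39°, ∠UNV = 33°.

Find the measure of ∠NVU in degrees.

1. ∠UXV = 62°  [V on ray XN]
2. ∠UVX = 79°  [△UVX]
3. ∠NVU = 101°  [linear pair at V on NX]

∠NVU = 101°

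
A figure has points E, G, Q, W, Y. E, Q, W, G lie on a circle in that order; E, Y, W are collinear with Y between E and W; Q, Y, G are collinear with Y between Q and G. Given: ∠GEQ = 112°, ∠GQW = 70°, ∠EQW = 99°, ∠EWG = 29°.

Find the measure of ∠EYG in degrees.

∠EYG = 71°

1. ∠GWQ = 68°  [cyclic EQWG, opposite ∠E+∠W]
2. ∠QGW = 42°  [△QWG]
3. ∠GYW = 109°  [△WYG]
4. ∠EYG = 71°  [linear pair at Y on EW]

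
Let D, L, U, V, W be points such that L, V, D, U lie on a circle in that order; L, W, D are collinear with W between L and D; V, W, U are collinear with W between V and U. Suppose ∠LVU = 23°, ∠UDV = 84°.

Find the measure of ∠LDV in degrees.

∠LDV = 61°

1. ∠ULV = 96°  [cyclic LVDU, opposite ∠L+∠D]
2. ∠LUV = 61°  [△LVU]
3. ∠LDV = 61°  [same arc LV]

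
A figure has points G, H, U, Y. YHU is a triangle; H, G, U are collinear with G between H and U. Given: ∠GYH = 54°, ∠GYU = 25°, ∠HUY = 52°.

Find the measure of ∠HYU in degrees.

1. ∠GUY = 52°  [G on ray UH]
2. ∠UGY = 103°  [△YGU]
3. ∠HGY = 77°  [linear pair at G on HU]
4. ∠GHY = 49°  [△YHG]
5. ∠UHY = 49°  [G on ray HU]
6. ∠HYU = 79°  [△YHU]

∠HYU = 79°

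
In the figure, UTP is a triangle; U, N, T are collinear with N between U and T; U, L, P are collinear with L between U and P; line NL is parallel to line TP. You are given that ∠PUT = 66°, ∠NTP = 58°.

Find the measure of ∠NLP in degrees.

∠NLP = 124°

1. ∠PTU = 58°  [N on ray TU]
2. ∠TPU = 56°  [△UTP]
3. ∠NLU = 56°  [NL∥TP, corresponding at L]
4. ∠NLP = 124°  [linear pair at L on UP]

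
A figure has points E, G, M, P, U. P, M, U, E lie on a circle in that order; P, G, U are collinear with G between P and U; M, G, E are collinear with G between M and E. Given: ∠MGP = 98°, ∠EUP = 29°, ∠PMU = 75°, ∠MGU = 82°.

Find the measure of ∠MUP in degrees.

∠MUP = 52°

1. ∠EMP = 29°  [same arc PE]
2. ∠MPU = 53°  [△PGM]
3. ∠MUP = 52°  [△PMU]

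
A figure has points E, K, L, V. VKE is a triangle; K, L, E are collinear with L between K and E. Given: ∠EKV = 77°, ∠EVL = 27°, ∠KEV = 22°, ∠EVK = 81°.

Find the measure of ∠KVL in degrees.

1. ∠LKV = 77°  [L on ray KE]
2. ∠LEV = 22°  [L on ray EK]
3. ∠ELV = 131°  [△VLE]
4. ∠KLV = 49°  [linear pair at L on KE]
5. ∠KVL = 54°  [△VKL]

∠KVL = 54°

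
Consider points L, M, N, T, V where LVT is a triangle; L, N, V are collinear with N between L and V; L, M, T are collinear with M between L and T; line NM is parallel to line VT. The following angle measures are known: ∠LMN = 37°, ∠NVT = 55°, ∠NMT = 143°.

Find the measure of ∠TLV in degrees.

1. ∠LTV = 37°  [NM∥VT, corresponding at M]
2. ∠LVT = 55°  [N on ray VL]
3. ∠TLV = 88°  [△LVT]

∠TLV = 88°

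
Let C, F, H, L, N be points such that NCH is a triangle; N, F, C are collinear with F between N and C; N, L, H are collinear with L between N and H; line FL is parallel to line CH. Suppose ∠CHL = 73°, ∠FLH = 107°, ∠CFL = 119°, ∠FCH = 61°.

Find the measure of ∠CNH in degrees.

∠CNH = 46°

1. ∠CHN = 73°  [L on ray HN]
2. ∠HCN = 61°  [F on ray CN]
3. ∠CNH = 46°  [△NCH]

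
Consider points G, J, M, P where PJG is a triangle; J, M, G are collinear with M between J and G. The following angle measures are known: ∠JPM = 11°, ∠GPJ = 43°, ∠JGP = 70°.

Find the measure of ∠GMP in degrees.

∠GMP = 78°

1. ∠GJP = 67°  [△PJG]
2. ∠MJP = 67°  [M on ray JG]
3. ∠JMP = 102°  [△PJM]
4. ∠GMP = 78°  [linear pair at M on JG]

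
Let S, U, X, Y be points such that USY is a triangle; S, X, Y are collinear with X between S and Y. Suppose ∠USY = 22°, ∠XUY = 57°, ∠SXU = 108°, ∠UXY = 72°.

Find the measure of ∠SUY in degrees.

1. ∠UYX = 51°  [△UXY]
2. ∠SYU = 51°  [X on ray YS]
3. ∠SUY = 107°  [△USY]

∠SUY = 107°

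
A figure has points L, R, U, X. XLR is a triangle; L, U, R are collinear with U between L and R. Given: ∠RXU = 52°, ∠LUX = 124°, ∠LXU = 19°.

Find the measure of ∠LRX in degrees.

∠LRX = 72°

1. ∠RUX = 56°  [linear pair at U on LR]
2. ∠URX = 72°  [△XUR]
3. ∠LRX = 72°  [U on ray RL]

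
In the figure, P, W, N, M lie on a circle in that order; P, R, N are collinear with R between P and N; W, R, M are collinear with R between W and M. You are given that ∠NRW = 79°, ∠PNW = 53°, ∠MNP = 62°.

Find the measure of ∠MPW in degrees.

1. ∠PMW = 53°  [same arc PW]
2. ∠MWP = 62°  [same arc PM]
3. ∠MPW = 65°  [△PWM]

∠MPW = 65°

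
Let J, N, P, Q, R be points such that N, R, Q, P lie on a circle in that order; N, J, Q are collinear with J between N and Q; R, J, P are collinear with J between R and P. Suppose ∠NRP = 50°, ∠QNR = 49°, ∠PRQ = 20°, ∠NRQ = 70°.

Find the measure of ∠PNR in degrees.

1. ∠QPR = 49°  [same arc RQ]
2. ∠PQR = 111°  [△RQP]
3. ∠PNR = 69°  [cyclic NRQP, opposite ∠N+∠Q]

∠PNR = 69°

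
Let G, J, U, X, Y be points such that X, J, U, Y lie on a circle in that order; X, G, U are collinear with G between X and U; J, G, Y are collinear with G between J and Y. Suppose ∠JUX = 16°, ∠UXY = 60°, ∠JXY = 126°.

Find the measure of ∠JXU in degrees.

∠JXU = 66°

1. ∠UJY = 60°  [same arc UY]
2. ∠JUY = 54°  [cyclic XJUY, opposite ∠X+∠U]
3. ∠JYU = 66°  [△JUY]
4. ∠JXU = 66°  [same arc JU]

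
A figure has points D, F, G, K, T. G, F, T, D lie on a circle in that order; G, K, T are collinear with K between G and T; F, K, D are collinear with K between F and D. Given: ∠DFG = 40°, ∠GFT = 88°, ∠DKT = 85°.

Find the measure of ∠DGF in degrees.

1. ∠DTG = 40°  [same arc GD]
2. ∠GDT = 92°  [cyclic GFTD, opposite ∠F+∠D]
3. ∠DKG = 95°  [linear pair at K on GT]
4. ∠DGT = 48°  [△GTD]
5. ∠FDG = 37°  [△GKD]
6. ∠DGF = 103°  [△GFD]

∠DGF = 103°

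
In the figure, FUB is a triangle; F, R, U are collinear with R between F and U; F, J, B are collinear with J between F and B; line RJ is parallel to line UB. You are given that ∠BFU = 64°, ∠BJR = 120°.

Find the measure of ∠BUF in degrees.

1. ∠JFR = 64°  [R on FU, J on FB]
2. ∠FJR = 60°  [linear pair at J on FB]
3. ∠FRJ = 56°  [△FRJ]
4. ∠BUF = 56°  [RJ∥UB, corresponding at R]

∠BUF = 56°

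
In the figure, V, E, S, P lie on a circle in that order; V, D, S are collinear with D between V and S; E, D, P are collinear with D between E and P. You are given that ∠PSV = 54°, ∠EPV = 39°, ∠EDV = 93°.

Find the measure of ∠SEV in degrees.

1. ∠PEV = 54°  [same arc VP]
2. ∠ESV = 39°  [same arc VE]
3. ∠EVS = 33°  [△VDE]
4. ∠SEV = 108°  [△VES]

∠SEV = 108°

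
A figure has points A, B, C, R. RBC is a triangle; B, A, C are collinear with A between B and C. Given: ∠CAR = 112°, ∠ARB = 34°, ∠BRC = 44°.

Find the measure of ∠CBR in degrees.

1. ∠BAR = 68°  [linear pair at A on BC]
2. ∠ABR = 78°  [△RBA]
3. ∠CBR = 78°  [A on ray BC]

∠CBR = 78°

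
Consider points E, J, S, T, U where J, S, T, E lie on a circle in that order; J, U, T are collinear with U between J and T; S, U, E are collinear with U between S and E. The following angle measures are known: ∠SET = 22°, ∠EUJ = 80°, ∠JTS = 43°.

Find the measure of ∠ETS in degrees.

∠ETS = 101°

1. ∠SUT = 80°  [vertical angles at U]
2. ∠EST = 57°  [△SUT]
3. ∠ETS = 101°  [△STE]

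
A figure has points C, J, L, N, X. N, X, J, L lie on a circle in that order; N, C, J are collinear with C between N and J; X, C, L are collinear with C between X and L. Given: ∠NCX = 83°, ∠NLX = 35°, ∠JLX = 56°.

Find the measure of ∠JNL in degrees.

∠JNL = 48°

1. ∠JCL = 83°  [vertical angles at C]
2. ∠LCN = 97°  [linear pair at C on NJ]
3. ∠JNL = 48°  [△NCL]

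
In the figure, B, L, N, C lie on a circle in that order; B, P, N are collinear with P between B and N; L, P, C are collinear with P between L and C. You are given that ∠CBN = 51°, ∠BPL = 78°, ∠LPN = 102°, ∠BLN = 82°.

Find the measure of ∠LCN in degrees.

∠LCN = 71°

1. ∠CLN = 51°  [same arc NC]
2. ∠BNL = 27°  [△LPN]
3. ∠LBN = 71°  [△BLN]
4. ∠LCN = 71°  [same arc LN]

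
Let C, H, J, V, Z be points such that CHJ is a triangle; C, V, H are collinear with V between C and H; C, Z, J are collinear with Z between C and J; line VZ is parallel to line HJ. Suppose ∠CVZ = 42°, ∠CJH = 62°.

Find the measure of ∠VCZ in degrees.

∠VCZ = 76°

1. ∠CHJ = 42°  [VZ∥HJ, corresponding at V]
2. ∠HCJ = 76°  [△CHJ]
3. ∠VCZ = 76°  [V on CH, Z on CJ]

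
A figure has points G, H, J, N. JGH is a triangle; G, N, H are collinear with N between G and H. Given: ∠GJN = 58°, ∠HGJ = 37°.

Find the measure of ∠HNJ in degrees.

1. ∠JGN = 37°  [N on ray GH]
2. ∠GNJ = 85°  [△JGN]
3. ∠HNJ = 95°  [linear pair at N on GH]

∠HNJ = 95°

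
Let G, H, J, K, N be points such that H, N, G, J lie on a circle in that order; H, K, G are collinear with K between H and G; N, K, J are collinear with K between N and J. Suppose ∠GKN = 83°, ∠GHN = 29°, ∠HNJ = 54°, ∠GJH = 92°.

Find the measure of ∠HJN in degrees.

∠HJN = 63°

1. ∠HKJ = 83°  [vertical angles at K]
2. ∠HGJ = 54°  [same arc HJ]
3. ∠GHJ = 34°  [△HGJ]
4. ∠HJN = 63°  [△HKJ]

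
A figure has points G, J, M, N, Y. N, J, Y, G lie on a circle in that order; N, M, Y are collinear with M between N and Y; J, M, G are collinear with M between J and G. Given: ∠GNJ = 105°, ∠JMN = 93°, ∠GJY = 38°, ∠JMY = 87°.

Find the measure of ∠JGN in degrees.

∠JGN = 55°

1. ∠GNY = 38°  [same arc YG]
2. ∠GMN = 87°  [vertical angles at M]
3. ∠JGN = 55°  [△NMG]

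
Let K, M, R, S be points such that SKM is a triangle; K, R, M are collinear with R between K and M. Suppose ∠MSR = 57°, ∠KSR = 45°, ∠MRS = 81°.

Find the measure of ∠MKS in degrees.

∠MKS = 36°

1. ∠KRS = 99°  [linear pair at R on KM]
2. ∠RKS = 36°  [△SKR]
3. ∠MKS = 36°  [R on ray KM]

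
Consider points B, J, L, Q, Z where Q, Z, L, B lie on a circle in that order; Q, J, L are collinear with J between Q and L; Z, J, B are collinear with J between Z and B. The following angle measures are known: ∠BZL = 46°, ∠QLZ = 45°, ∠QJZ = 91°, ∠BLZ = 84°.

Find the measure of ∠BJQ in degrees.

1. ∠BQL = 46°  [same arc LB]
2. ∠QBZ = 45°  [same arc QZ]
3. ∠BJQ = 89°  [△QJB]

∠BJQ = 89°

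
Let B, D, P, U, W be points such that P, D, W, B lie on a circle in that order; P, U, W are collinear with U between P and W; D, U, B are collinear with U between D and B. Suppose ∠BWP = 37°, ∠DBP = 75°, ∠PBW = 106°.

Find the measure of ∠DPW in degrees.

∠DPW = 31°

1. ∠DWP = 75°  [same arc PD]
2. ∠PDW = 74°  [cyclic PDWB, opposite ∠D+∠B]
3. ∠DPW = 31°  [△PDW]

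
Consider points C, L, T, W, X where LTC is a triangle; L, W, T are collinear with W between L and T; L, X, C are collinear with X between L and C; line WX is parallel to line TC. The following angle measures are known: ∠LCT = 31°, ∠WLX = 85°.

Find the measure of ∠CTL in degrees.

∠CTL = 64°

1. ∠LXW = 31°  [WX∥TC, corresponding at X]
2. ∠LWX = 64°  [△LWX]
3. ∠CTL = 64°  [WX∥TC, corresponding at W]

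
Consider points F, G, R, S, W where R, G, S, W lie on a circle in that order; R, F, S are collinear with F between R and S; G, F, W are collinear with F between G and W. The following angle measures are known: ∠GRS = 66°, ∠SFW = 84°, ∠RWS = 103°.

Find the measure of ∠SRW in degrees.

∠SRW = 47°

1. ∠GWS = 66°  [same arc GS]
2. ∠RSW = 30°  [△SFW]
3. ∠SRW = 47°  [△RSW]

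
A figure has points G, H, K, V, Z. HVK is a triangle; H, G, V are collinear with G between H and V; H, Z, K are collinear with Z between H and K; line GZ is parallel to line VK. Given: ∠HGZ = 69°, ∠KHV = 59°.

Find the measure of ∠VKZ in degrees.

1. ∠HVK = 69°  [GZ∥VK, corresponding at G]
2. ∠HKV = 52°  [△HVK]
3. ∠VKZ = 52°  [Z on ray KH]

∠VKZ = 52°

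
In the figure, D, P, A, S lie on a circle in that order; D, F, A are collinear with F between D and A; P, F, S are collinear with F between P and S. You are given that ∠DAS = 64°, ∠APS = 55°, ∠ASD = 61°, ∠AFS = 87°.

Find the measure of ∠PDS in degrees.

∠PDS = 84°

1. ∠ASP = 29°  [△AFS]
2. ∠PAS = 96°  [△PAS]
3. ∠PDS = 84°  [cyclic DPAS, opposite ∠D+∠A]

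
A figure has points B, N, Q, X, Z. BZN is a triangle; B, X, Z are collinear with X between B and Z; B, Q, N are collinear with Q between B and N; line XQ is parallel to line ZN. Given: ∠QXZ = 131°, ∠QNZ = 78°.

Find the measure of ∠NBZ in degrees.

∠NBZ = 53°

1. ∠BXQ = 49°  [linear pair at X on BZ]
2. ∠BNZ = 78°  [Q on ray NB]
3. ∠BZN = 49°  [XQ∥ZN, corresponding at X]
4. ∠NBZ = 53°  [△BZN]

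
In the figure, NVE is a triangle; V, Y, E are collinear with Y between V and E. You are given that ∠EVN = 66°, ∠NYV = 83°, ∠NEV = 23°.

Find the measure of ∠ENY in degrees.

∠ENY = 60°

1. ∠EYN = 97°  [linear pair at Y on VE]
2. ∠NEY = 23°  [Y on ray EV]
3. ∠ENY = 60°  [△NYE]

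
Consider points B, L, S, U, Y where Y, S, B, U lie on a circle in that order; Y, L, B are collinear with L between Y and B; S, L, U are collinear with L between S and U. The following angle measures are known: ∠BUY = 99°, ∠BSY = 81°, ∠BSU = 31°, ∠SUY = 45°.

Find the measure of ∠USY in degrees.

1. ∠BYU = 31°  [same arc BU]
2. ∠UBY = 50°  [△YBU]
3. ∠USY = 50°  [same arc YU]

∠USY = 50°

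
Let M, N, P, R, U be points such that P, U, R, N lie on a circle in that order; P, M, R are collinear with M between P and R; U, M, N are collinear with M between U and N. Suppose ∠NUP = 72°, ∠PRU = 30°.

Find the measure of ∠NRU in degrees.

∠NRU = 102°

1. ∠PNU = 30°  [same arc PU]
2. ∠NPU = 78°  [△PUN]
3. ∠NRU = 102°  [cyclic PURN, opposite ∠P+∠R]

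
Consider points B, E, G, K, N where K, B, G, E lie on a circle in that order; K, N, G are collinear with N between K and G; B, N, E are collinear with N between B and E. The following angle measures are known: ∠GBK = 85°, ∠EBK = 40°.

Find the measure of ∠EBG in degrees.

∠EBG = 45°

1. ∠GEK = 95°  [cyclic KBGE, opposite ∠B+∠E]
2. ∠EGK = 40°  [same arc KE]
3. ∠EKG = 45°  [△KGE]
4. ∠EBG = 45°  [same arc GE]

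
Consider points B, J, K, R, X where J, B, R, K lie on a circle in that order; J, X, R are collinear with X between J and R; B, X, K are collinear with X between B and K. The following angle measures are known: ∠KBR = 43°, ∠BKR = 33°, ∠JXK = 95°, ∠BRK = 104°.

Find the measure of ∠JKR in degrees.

∠JKR = 75°

1. ∠KJR = 43°  [same arc RK]
2. ∠KXR = 85°  [linear pair at X on JR]
3. ∠JRK = 62°  [△RXK]
4. ∠JKR = 75°  [△JRK]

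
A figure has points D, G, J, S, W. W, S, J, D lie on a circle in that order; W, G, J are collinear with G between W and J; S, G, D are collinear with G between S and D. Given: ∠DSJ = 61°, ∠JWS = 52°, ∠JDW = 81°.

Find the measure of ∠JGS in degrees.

1. ∠JSW = 99°  [cyclic WSJD, opposite ∠S+∠D]
2. ∠SJW = 29°  [△WSJ]
3. ∠JGS = 90°  [△SGJ]

∠JGS = 90°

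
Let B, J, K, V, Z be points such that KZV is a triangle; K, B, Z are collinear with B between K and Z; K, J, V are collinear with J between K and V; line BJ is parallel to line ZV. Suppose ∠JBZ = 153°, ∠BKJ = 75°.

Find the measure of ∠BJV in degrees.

1. ∠JBK = 27°  [linear pair at B on KZ]
2. ∠BJK = 78°  [△KBJ]
3. ∠BJV = 102°  [linear pair at J on KV]

∠BJV = 102°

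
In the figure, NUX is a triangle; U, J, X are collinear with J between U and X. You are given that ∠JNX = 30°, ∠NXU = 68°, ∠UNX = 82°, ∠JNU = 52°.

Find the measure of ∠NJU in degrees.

1. ∠NUX = 30°  [△NUX]
2. ∠JUN = 30°  [J on ray UX]
3. ∠NJU = 98°  [△NUJ]

∠NJU = 98°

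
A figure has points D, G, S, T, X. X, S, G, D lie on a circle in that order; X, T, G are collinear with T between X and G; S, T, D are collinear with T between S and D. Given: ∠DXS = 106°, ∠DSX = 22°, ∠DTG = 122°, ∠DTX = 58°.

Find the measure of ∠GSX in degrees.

1. ∠SDX = 52°  [△XSD]
2. ∠STX = 122°  [vertical angles at T]
3. ∠SGX = 52°  [same arc XS]
4. ∠GXS = 36°  [△XTS]
5. ∠GSX = 92°  [△XSG]

∠GSX = 92°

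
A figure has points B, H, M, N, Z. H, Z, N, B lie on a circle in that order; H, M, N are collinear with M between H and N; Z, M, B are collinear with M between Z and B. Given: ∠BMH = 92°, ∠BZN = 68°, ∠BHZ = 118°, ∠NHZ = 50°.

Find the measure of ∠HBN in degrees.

∠HBN = 70°

1. ∠BMN = 88°  [linear pair at M on HN]
2. ∠BHN = 68°  [same arc NB]
3. ∠NBZ = 50°  [same arc ZN]
4. ∠BNH = 42°  [△NMB]
5. ∠HBN = 70°  [△HNB]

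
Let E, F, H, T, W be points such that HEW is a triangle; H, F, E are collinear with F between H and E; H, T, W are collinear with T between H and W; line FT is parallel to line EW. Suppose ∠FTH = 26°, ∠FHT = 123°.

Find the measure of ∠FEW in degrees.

1. ∠HFT = 31°  [△HFT]
2. ∠EFT = 149°  [linear pair at F on HE]
3. ∠FEW = 31°  [FT∥EW, co-interior at E–F]

∠FEW = 31°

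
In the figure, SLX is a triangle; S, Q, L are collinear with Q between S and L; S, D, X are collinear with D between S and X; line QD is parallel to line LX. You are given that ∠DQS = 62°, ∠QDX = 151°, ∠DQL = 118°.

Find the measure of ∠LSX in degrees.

1. ∠QDS = 29°  [linear pair at D on SX]
2. ∠DSQ = 89°  [△SQD]
3. ∠LSX = 89°  [Q on SL, D on SX]

∠LSX = 89°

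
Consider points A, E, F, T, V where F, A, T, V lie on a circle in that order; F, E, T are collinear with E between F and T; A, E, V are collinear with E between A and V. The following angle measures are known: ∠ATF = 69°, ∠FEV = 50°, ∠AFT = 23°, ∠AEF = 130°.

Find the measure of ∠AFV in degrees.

1. ∠AVF = 69°  [same arc FA]
2. ∠FAV = 27°  [△FEA]
3. ∠AFV = 84°  [△FAV]

∠AFV = 84°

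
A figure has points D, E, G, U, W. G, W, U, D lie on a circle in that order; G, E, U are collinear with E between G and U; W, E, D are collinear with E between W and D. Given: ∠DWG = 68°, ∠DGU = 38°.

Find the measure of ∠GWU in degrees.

1. ∠DUG = 68°  [same arc GD]
2. ∠GDU = 74°  [△GUD]
3. ∠GWU = 106°  [cyclic GWUD, opposite ∠W+∠D]

∠GWU = 106°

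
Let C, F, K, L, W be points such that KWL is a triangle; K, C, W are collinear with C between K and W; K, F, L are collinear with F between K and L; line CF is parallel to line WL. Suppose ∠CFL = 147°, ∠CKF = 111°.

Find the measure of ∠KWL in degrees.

∠KWL = 36°

1. ∠CFK = 33°  [linear pair at F on KL]
2. ∠FCK = 36°  [△KCF]
3. ∠KWL = 36°  [CF∥WL, corresponding at C]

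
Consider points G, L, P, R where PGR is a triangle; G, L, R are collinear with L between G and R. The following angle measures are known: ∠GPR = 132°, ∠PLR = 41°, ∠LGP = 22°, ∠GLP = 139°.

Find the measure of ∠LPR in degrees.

∠LPR = 113°

1. ∠PGR = 22°  [L on ray GR]
2. ∠GRP = 26°  [△PGR]
3. ∠LRP = 26°  [L on ray RG]
4. ∠LPR = 113°  [△PLR]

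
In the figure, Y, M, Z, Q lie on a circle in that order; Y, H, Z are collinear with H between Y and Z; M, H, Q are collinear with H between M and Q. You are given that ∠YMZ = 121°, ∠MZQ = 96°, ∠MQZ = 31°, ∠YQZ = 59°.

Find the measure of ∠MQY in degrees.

1. ∠MYZ = 31°  [same arc MZ]
2. ∠MZY = 28°  [△YMZ]
3. ∠MQY = 28°  [same arc YM]

∠MQY = 28°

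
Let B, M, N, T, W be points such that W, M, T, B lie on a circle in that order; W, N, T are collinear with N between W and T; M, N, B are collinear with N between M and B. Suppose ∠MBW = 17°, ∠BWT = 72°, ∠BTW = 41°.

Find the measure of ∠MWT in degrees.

∠MWT = 50°

1. ∠MTW = 17°  [same arc WM]
2. ∠TBW = 67°  [△WTB]
3. ∠TMW = 113°  [cyclic WMTB, opposite ∠M+∠B]
4. ∠MWT = 50°  [△WMT]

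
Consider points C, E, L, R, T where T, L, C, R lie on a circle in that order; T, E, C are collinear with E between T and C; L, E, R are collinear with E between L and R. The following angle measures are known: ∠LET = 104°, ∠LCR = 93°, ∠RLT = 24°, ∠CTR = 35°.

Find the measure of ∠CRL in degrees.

1. ∠CER = 104°  [vertical angles at E]
2. ∠RCT = 24°  [same arc TR]
3. ∠CRL = 52°  [△CER]

∠CRL = 52°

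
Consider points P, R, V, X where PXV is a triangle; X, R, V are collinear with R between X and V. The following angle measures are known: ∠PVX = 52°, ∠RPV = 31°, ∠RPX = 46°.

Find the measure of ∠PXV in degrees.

∠PXV = 51°

1. ∠PVR = 52°  [R on ray VX]
2. ∠PRV = 97°  [△PRV]
3. ∠PRX = 83°  [linear pair at R on XV]
4. ∠PXR = 51°  [△PXR]
5. ∠PXV = 51°  [R on ray XV]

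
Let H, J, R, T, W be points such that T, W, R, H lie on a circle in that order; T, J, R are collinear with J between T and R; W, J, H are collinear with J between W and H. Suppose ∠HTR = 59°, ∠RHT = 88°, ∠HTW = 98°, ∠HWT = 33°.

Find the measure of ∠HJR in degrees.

∠HJR = 108°

1. ∠HWR = 59°  [same arc RH]
2. ∠HRT = 33°  [△TRH]
3. ∠HRW = 82°  [cyclic TWRH, opposite ∠T+∠R]
4. ∠RHW = 39°  [△WRH]
5. ∠HJR = 108°  [△RJH]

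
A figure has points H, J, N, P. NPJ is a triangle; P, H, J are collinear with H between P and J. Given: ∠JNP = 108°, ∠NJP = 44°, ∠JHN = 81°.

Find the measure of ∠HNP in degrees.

1. ∠JPN = 28°  [△NPJ]
2. ∠NHP = 99°  [linear pair at H on PJ]
3. ∠HPN = 28°  [H on ray PJ]
4. ∠HNP = 53°  [△NPH]

∠HNP = 53°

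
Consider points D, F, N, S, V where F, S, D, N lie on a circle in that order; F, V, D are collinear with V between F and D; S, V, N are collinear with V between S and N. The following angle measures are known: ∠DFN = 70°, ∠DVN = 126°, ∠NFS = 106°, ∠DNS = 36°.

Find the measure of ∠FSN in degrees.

1. ∠FVS = 126°  [vertical angles at V]
2. ∠DFS = 36°  [same arc SD]
3. ∠FSN = 18°  [△FVS]

∠FSN = 18°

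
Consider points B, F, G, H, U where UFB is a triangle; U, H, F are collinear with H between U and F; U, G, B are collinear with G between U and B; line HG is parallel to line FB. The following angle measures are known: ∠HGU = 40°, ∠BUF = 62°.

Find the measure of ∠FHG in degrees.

1. ∠FBU = 40°  [HG∥FB, corresponding at G]
2. ∠BFU = 78°  [△UFB]
3. ∠GHU = 78°  [HG∥FB, corresponding at H]
4. ∠FHG = 102°  [linear pair at H on UF]

∠FHG = 102°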